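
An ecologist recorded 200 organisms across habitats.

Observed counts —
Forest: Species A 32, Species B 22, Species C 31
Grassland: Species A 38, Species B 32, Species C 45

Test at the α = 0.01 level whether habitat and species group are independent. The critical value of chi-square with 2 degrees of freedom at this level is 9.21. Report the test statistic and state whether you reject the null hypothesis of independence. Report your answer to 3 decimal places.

Row totals: 85, 115. Column totals: 70, 54, 76. Grand total N = 200.
Expected counts (row total × column total / N):
  Forest, Species A: 85×70/200 = 29.7500
  Forest, Species B: 85×54/200 = 22.9500
  Forest, Species C: 85×76/200 = 32.3000
  Grassland, Species A: 115×70/200 = 40.2500
  Grassland, Species B: 115×54/200 = 31.0500
  Grassland, Species C: 115×76/200 = 43.7000
Contributions (O − E)²/E:
  (32 − 29.7500)²/29.7500 = 0.1702
  (22 − 22.9500)²/22.9500 = 0.0393
  (31 − 32.3000)²/32.3000 = 0.0523
  (38 − 40.2500)²/40.2500 = 0.1258
  (32 − 31.0500)²/31.0500 = 0.0291
  (45 − 43.7000)²/43.7000 = 0.0387
χ² = 0.1702 + 0.0393 + 0.0523 + 0.1258 + 0.0291 + 0.0387 = 0.455
df = (2−1)(3−1) = 2. Since 0.455 < 9.21, fail to reject the null hypothesis of independence at α = 0.01.

0.455; fail to reject H₀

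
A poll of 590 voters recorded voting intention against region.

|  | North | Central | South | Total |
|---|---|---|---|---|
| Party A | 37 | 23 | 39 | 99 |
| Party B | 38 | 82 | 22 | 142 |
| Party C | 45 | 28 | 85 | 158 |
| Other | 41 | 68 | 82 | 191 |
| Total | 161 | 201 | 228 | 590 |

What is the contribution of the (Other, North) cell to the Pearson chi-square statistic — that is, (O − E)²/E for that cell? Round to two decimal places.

2.37

Row total (Other) = 191; column total (North) = 161; N = 590.
Expected count E = 191 × 161 / 590 = 52.1203.
Contribution = (O − E)²/E = (41 − 52.1203)² / 52.1203 = 2.37.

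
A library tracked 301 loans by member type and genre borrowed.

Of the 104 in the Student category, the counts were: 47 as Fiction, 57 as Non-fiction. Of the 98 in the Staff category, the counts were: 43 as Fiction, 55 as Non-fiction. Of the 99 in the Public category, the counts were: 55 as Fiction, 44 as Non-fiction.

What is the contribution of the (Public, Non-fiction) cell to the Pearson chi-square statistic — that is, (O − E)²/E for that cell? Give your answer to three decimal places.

Row total (Public) = 99; column total (Non-fiction) = 156; N = 301.
Expected count E = 99 × 156 / 301 = 51.3090.
Contribution = (O − E)²/E = (44 − 51.3090)² / 51.3090 = 1.041.

1.041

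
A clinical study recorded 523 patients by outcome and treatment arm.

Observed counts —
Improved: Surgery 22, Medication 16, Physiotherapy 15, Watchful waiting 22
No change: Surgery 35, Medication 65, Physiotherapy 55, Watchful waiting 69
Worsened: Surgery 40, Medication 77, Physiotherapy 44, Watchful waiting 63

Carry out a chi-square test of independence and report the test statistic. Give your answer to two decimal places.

Row totals: 75, 224, 224. Column totals: 97, 158, 114, 154. Grand total N = 523.
Expected counts (row total × column total / N):
  Improved, Surgery: 75×97/523 = 13.9101
  Improved, Medication: 75×158/523 = 22.6577
  Improved, Physiotherapy: 75×114/523 = 16.3480
  Improved, Watchful waiting: 75×154/523 = 22.0841
  No change, Surgery: 224×97/523 = 41.5449
  No change, Medication: 224×158/523 = 67.6711
  No change, Physiotherapy: 224×114/523 = 48.8260
  No change, Watchful waiting: 224×154/523 = 65.9579
  Worsened, Surgery: 224×97/523 = 41.5449
  Worsened, Medication: 224×158/523 = 67.6711
  Worsened, Physiotherapy: 224×114/523 = 48.8260
  Worsened, Watchful waiting: 224×154/523 = 65.9579
Contributions (O − E)²/E:
  (22 − 13.9101)²/13.9101 = 4.7050
  (16 − 22.6577)²/22.6577 = 1.9563
  (15 − 16.3480)²/16.3480 = 0.1112
  (22 − 22.0841)²/22.0841 = 0.0003
  (35 − 41.5449)²/41.5449 = 1.0311
  (65 − 67.6711)²/67.6711 = 0.1054
  (55 − 48.8260)²/48.8260 = 0.7807
  (69 − 65.9579)²/65.9579 = 0.1403
  (40 − 41.5449)²/41.5449 = 0.0574
  (77 − 67.6711)²/67.6711 = 1.2860
  (44 − 48.8260)²/48.8260 = 0.4770
  (63 − 65.9579)²/65.9579 = 0.1326
χ² = 4.7050 + 1.9563 + 0.1112 + 0.0003 + 1.0311 + 0.1054 + 0.7807 + 0.1403 + 0.0574 + 1.2860 + 0.4770 + 0.1326 = 10.78

10.78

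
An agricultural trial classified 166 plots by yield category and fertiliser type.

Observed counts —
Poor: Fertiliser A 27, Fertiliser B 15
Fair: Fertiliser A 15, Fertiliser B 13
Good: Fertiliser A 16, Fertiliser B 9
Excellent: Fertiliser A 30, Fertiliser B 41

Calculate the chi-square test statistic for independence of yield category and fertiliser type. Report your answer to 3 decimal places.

Row totals: 42, 28, 25, 71. Column totals: 88, 78. Grand total N = 166.
Expected counts (row total × column total / N):
  Poor, Fertiliser A: 42×88/166 = 22.26506
  Poor, Fertiliser B: 42×78/166 = 19.73494
  Fair, Fertiliser A: 28×88/166 = 14.84337
  Fair, Fertiliser B: 28×78/166 = 13.15663
  Good, Fertiliser A: 25×88/166 = 13.25301
  Good, Fertiliser B: 25×78/166 = 11.74699
  Excellent, Fertiliser A: 71×88/166 = 37.63855
  Excellent, Fertiliser B: 71×78/166 = 33.36145
Contributions (O − E)²/E:
  (27 − 22.26506)²/22.26506 = 1.0069
  (15 − 19.73494)²/19.73494 = 1.1360
  (15 − 14.84337)²/14.84337 = 0.0017
  (13 − 13.15663)²/13.15663 = 0.0019
  (16 − 13.25301)²/13.25301 = 0.5694
  (9 − 11.74699)²/11.74699 = 0.6424
  (30 − 37.63855)²/37.63855 = 1.5502
  (41 − 33.36145)²/33.36145 = 1.7489
χ² = 1.0069 + 1.1360 + 0.0017 + 0.0019 + 0.5694 + 0.6424 + 1.5502 + 1.7489 = 6.657

6.657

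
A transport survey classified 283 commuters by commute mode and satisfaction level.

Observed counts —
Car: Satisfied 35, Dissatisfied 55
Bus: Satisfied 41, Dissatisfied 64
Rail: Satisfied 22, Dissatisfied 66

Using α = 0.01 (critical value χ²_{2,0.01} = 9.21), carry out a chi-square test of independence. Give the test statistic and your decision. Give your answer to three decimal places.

Row totals: 90, 105, 88. Column totals: 98, 185. Grand total N = 283.
Expected counts (row total × column total / N):
  Car, Satisfied: 90×98/283 = 31.1661
  Car, Dissatisfied: 90×185/283 = 58.8339
  Bus, Satisfied: 105×98/283 = 36.3604
  Bus, Dissatisfied: 105×185/283 = 68.6396
  Rail, Satisfied: 88×98/283 = 30.4735
  Rail, Dissatisfied: 88×185/283 = 57.5265
Contributions (O − E)²/E:
  (35 − 31.1661)²/31.1661 = 0.4716
  (55 − 58.8339)²/58.8339 = 0.2498
  (41 − 36.3604)²/36.3604 = 0.5920
  (64 − 68.6396)²/68.6396 = 0.3136
  (22 − 30.4735)²/30.4735 = 2.3562
  (66 − 57.5265)²/57.5265 = 1.2481
χ² = 0.4716 + 0.2498 + 0.5920 + 0.3136 + 2.3562 + 1.2481 = 5.231
df = (3−1)(2−1) = 2. Since 5.231 < 9.21, fail to reject the null hypothesis of independence at α = 0.01.

5.231; fail to reject H₀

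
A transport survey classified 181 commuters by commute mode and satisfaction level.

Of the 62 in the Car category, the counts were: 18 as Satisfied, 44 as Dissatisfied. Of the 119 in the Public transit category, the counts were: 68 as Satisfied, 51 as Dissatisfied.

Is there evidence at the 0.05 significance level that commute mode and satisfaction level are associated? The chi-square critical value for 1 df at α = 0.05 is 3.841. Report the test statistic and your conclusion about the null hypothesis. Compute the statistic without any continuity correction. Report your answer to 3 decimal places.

12.916; reject H₀

Row totals: 62, 119. Column totals: 86, 95. Grand total N = 181.
Expected counts (row total × column total / N):
  Car, Satisfied: 62×86/181 = 29.4586
  Car, Dissatisfied: 62×95/181 = 32.5414
  Public transit, Satisfied: 119×86/181 = 56.5414
  Public transit, Dissatisfied: 119×95/181 = 62.4586
Contributions (O − E)²/E:
  (18 − 29.4586)²/29.4586 = 4.4571
  (44 − 32.5414)²/32.5414 = 4.0348
  (68 − 56.5414)²/56.5414 = 2.3222
  (51 − 62.4586)²/62.4586 = 2.1022
χ² = 4.4571 + 4.0348 + 2.3222 + 2.1022 = 12.916
df = (2−1)(2−1) = 1. Since 12.916 > 3.841, reject the null hypothesis of independence at α = 0.05.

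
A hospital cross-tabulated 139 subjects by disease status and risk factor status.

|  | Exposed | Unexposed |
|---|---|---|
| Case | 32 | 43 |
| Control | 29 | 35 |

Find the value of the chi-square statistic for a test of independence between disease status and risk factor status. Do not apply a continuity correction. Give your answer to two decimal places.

0.10

Row totals: 75, 64. Column totals: 61, 78. Grand total N = 139.
Expected counts (row total × column total / N):
  Case, Exposed: 75×61/139 = 32.914
  Case, Unexposed: 75×78/139 = 42.086
  Control, Exposed: 64×61/139 = 28.086
  Control, Unexposed: 64×78/139 = 35.914
Contributions (O − E)²/E:
  (32 − 32.914)²/32.914 = 0.0254
  (43 − 42.086)²/42.086 = 0.0198
  (29 − 28.086)²/28.086 = 0.0297
  (35 − 35.914)²/35.914 = 0.0233
χ² = 0.0254 + 0.0198 + 0.0297 + 0.0233 = 0.10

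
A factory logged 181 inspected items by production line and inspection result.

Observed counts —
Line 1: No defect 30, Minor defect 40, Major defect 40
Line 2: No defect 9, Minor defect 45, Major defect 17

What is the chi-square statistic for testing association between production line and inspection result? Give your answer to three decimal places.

13.087

Row totals: 110, 71. Column totals: 39, 85, 57. Grand total N = 181.
Expected counts (row total × column total / N):
  Line 1, No defect: 110×39/181 = 23.7017
  Line 1, Minor defect: 110×85/181 = 51.6575
  Line 1, Major defect: 110×57/181 = 34.6409
  Line 2, No defect: 71×39/181 = 15.2983
  Line 2, Minor defect: 71×85/181 = 33.3425
  Line 2, Major defect: 71×57/181 = 22.3591
Contributions (O − E)²/E:
  (30 − 23.7017)²/23.7017 = 1.6737
  (40 − 51.6575)²/51.6575 = 2.6307
  (40 − 34.6409)²/34.6409 = 0.8291
  (9 − 15.2983)²/15.2983 = 2.5930
  (45 − 33.3425)²/33.3425 = 4.0758
  (17 − 22.3591)²/22.3591 = 1.2845
χ² = 1.6737 + 2.6307 + 0.8291 + 2.5930 + 4.0758 + 1.2845 = 13.087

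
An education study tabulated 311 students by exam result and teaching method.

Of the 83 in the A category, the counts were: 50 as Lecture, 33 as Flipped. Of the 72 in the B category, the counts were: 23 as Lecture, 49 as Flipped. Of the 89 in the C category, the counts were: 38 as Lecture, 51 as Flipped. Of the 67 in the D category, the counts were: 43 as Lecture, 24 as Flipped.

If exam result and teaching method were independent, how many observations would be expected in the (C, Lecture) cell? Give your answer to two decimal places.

44.07

Row total (C) = 89; column total (Lecture) = 154; grand total N = 311.
Expected count = (row total × column total) / N = 89 × 154 / 311 = 44.07.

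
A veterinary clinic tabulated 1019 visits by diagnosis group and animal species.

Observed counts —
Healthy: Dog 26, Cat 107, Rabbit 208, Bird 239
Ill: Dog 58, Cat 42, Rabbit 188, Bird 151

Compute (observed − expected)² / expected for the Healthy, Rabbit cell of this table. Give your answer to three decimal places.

1.343

Row total (Healthy) = 580; column total (Rabbit) = 396; N = 1019.
Expected count E = 580 × 396 / 1019 = 225.3974.
Contribution = (O − E)²/E = (208 − 225.3974)² / 225.3974 = 1.343.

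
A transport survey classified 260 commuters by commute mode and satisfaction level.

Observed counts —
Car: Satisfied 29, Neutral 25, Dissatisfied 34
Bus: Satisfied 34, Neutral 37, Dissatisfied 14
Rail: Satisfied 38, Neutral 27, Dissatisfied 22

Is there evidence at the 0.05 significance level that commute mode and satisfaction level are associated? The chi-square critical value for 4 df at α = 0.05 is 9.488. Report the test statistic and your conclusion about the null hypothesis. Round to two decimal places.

12.64; reject H₀

Row totals: 88, 85, 87. Column totals: 101, 89, 70. Grand total N = 260.
Expected counts (row total × column total / N):
  Car, Satisfied: 88×101/260 = 34.185
  Car, Neutral: 88×89/260 = 30.123
  Car, Dissatisfied: 88×70/260 = 23.692
  Bus, Satisfied: 85×101/260 = 33.019
  Bus, Neutral: 85×89/260 = 29.096
  Bus, Dissatisfied: 85×70/260 = 22.885
  Rail, Satisfied: 87×101/260 = 33.796
  Rail, Neutral: 87×89/260 = 29.781
  Rail, Dissatisfied: 87×70/260 = 23.423
Contributions (O − E)²/E:
  (29 − 34.185)²/34.185 = 0.7864
  (25 − 30.123)²/30.123 = 0.8713
  (34 − 23.692)²/23.692 = 4.4848
  (34 − 33.019)²/33.019 = 0.0291
  (37 − 29.096)²/29.096 = 2.1471
  (14 − 22.885)²/22.885 = 3.4496
  (38 − 33.796)²/33.796 = 0.5229
  (27 − 29.781)²/29.781 = 0.2597
  (22 − 23.423)²/23.423 = 0.0865
χ² = 0.7864 + 0.8713 + 4.4848 + 0.0291 + 2.1471 + 3.4496 + 0.5229 + 0.2597 + 0.0865 = 12.64
df = (3−1)(3−1) = 4. Since 12.64 > 9.488, reject the null hypothesis of independence at α = 0.05.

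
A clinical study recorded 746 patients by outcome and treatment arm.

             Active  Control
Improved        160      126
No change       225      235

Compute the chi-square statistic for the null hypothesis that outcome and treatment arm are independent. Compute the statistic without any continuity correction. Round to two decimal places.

3.49

Row totals: 286, 460. Column totals: 385, 361. Grand total N = 746.
Expected counts (row total × column total / N):
  Improved, Active: 286×385/746 = 147.601
  Improved, Control: 286×361/746 = 138.399
  No change, Active: 460×385/746 = 237.399
  No change, Control: 460×361/746 = 222.601
Contributions (O − E)²/E:
  (160 − 147.601)²/147.601 = 1.0416
  (126 − 138.399)²/138.399 = 1.1108
  (225 − 237.399)²/237.399 = 0.6476
  (235 − 222.601)²/222.601 = 0.6906
χ² = 1.0416 + 1.1108 + 0.6476 + 0.6906 = 3.49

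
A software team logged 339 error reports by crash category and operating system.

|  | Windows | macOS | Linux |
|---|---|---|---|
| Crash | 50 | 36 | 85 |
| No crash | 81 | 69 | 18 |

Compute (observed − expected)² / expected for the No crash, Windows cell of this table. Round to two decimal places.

3.98

Row total (No crash) = 168; column total (Windows) = 131; N = 339.
Expected count E = 168 × 131 / 339 = 64.920.
Contribution = (O − E)²/E = (81 − 64.920)² / 64.920 = 3.98.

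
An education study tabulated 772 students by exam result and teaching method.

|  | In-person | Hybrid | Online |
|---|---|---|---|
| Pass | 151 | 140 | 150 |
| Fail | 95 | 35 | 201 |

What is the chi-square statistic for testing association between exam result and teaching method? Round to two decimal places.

68.88

Row totals: 441, 331. Column totals: 246, 175, 351. Grand total N = 772.
Expected counts (row total × column total / N):
  Pass, In-person: 441×246/772 = 140.526
  Pass, Hybrid: 441×175/772 = 99.968
  Pass, Online: 441×351/772 = 200.506
  Fail, In-person: 331×246/772 = 105.474
  Fail, Hybrid: 331×175/772 = 75.032
  Fail, Online: 331×351/772 = 150.494
Contributions (O − E)²/E:
  (151 − 140.526)²/140.526 = 0.7807
  (140 − 99.968)²/99.968 = 16.0307
  (150 − 200.506)²/200.506 = 12.7221
  (95 − 105.474)²/105.474 = 1.0401
  (35 − 75.032)²/75.032 = 21.3584
  (201 − 150.494)²/150.494 = 16.9499
χ² = 0.7807 + 16.0307 + 12.7221 + 1.0401 + 21.3584 + 16.9499 = 68.88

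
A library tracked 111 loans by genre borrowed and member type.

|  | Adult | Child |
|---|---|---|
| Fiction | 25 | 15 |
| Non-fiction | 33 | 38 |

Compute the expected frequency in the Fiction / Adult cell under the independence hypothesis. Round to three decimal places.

20.901

Row total (Fiction) = 40; column total (Adult) = 58; grand total N = 111.
Expected count = (row total × column total) / N = 40 × 58 / 111 = 20.901.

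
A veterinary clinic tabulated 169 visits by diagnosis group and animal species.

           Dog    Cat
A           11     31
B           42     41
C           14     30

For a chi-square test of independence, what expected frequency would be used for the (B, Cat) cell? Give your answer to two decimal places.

Row total (B) = 83; column total (Cat) = 102; grand total N = 169.
Expected count = (row total × column total) / N = 83 × 102 / 169 = 50.09.

50.09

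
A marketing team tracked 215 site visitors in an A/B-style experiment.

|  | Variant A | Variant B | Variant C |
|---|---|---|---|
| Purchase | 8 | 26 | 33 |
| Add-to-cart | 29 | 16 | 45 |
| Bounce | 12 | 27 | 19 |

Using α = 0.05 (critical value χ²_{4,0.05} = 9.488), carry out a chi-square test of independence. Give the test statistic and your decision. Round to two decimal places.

20.25; reject H₀

Row totals: 67, 90, 58. Column totals: 49, 69, 97. Grand total N = 215.
Expected counts (row total × column total / N):
  Purchase, Variant A: 67×49/215 = 15.2698
  Purchase, Variant B: 67×69/215 = 21.5023
  Purchase, Variant C: 67×97/215 = 30.2279
  Add-to-cart, Variant A: 90×49/215 = 20.5116
  Add-to-cart, Variant B: 90×69/215 = 28.8837
  Add-to-cart, Variant C: 90×97/215 = 40.6047
  Bounce, Variant A: 58×49/215 = 13.2186
  Bounce, Variant B: 58×69/215 = 18.6140
  Bounce, Variant C: 58×97/215 = 26.1674
Contributions (O − E)²/E:
  (8 − 15.2698)²/15.2698 = 3.4611
  (26 − 21.5023)²/21.5023 = 0.9408
  (33 − 30.2279)²/30.2279 = 0.2542
  (29 − 20.5116)²/20.5116 = 3.5128
  (16 − 28.8837)²/28.8837 = 5.7468
  (45 − 40.6047)²/40.6047 = 0.4758
  (12 − 13.2186)²/13.2186 = 0.1123
  (27 − 18.6140)²/18.6140 = 3.7781
  (19 − 26.1674)²/26.1674 = 1.9632
χ² = 3.4611 + 0.9408 + 0.2542 + 3.5128 + 5.7468 + 0.4758 + 0.1123 + 3.7781 + 1.9632 = 20.25
df = (3−1)(3−1) = 4. Since 20.25 > 9.488, reject the null hypothesis of independence at α = 0.05.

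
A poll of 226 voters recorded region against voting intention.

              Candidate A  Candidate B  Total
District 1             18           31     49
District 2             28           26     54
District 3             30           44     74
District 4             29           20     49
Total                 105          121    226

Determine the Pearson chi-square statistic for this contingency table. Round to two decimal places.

6.73

Grand total N = 226.
Expected counts (row total × column total / N):
  District 1, Candidate A: 49×105/226 = 22.765
  District 1, Candidate B: 49×121/226 = 26.235
  District 2, Candidate A: 54×105/226 = 25.088
  District 2, Candidate B: 54×121/226 = 28.912
  District 3, Candidate A: 74×105/226 = 34.381
  District 3, Candidate B: 74×121/226 = 39.619
  District 4, Candidate A: 49×105/226 = 22.765
  District 4, Candidate B: 49×121/226 = 26.235
Contributions (O − E)²/E:
  (18 − 22.765)²/22.765 = 0.9974
  (31 − 26.235)²/26.235 = 0.8655
  (28 − 25.088)²/25.088 = 0.3380
  (26 − 28.912)²/28.912 = 0.2933
  (30 − 34.381)²/34.381 = 0.5582
  (44 − 39.619)²/39.619 = 0.4844
  (29 − 22.765)²/22.765 = 1.7077
  (20 − 26.235)²/26.235 = 1.4818
χ² = 0.9974 + 0.8655 + 0.3380 + 0.2933 + 0.5582 + 0.4844 + 1.7077 + 1.4818 = 6.73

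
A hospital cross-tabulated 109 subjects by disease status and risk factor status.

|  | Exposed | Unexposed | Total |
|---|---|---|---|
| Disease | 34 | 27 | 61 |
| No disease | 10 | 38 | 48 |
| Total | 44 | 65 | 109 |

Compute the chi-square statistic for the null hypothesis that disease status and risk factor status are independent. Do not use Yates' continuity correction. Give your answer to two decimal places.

13.60

Grand total N = 109.
Expected counts (row total × column total / N):
  Disease, Exposed: 61×44/109 = 24.624
  Disease, Unexposed: 61×65/109 = 36.376
  No disease, Exposed: 48×44/109 = 19.376
  No disease, Unexposed: 48×65/109 = 28.624
Contributions (O − E)²/E:
  (34 − 24.624)²/24.624 = 3.5701
  (27 − 36.376)²/36.376 = 2.4167
  (10 − 19.376)²/19.376 = 4.5370
  (38 − 28.624)²/28.624 = 3.0712
χ² = 3.5701 + 2.4167 + 4.5370 + 3.0712 = 13.60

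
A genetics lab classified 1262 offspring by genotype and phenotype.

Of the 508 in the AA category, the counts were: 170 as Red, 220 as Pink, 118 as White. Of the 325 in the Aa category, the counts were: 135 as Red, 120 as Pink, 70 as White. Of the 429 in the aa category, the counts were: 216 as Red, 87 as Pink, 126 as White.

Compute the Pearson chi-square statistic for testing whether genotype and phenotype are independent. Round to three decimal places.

Row totals: 508, 325, 429. Column totals: 521, 427, 314. Grand total N = 1262.
Expected counts (row total × column total / N):
  AA, Red: 508×521/1262 = 209.7211
  AA, Pink: 508×427/1262 = 171.8827
  AA, White: 508×314/1262 = 126.3962
  Aa, Red: 325×521/1262 = 134.1719
  Aa, Pink: 325×427/1262 = 109.9643
  Aa, White: 325×314/1262 = 80.8637
  aa, Red: 429×521/1262 = 177.1070
  aa, Pink: 429×427/1262 = 145.1529
  aa, White: 429×314/1262 = 106.7401
Contributions (O − E)²/E:
  (170 − 209.7211)²/209.7211 = 7.5232
  (220 − 171.8827)²/171.8827 = 13.4701
  (118 − 126.3962)²/126.3962 = 0.5577
  (135 − 134.1719)²/134.1719 = 0.0051
  (120 − 109.9643)²/109.9643 = 0.9159
  (70 − 80.8637)²/80.8637 = 1.4595
  (216 − 177.1070)²/177.1070 = 8.5410
  (87 − 145.1529)²/145.1529 = 23.2979
  (126 − 106.7401)²/106.7401 = 3.4752
χ² = 7.5232 + 13.4701 + 0.5577 + 0.0051 + 0.9159 + 1.4595 + 8.5410 + 23.2979 + 3.4752 = 59.246

59.246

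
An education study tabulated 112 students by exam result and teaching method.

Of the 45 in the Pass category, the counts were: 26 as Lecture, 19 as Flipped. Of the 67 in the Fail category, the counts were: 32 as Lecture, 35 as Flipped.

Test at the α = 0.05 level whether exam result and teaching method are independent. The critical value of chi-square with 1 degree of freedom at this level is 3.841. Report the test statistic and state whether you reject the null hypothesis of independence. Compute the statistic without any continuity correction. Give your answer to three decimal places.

Row totals: 45, 67. Column totals: 58, 54. Grand total N = 112.
Expected counts (row total × column total / N):
  Pass, Lecture: 45×58/112 = 23.3036
  Pass, Flipped: 45×54/112 = 21.6964
  Fail, Lecture: 67×58/112 = 34.6964
  Fail, Flipped: 67×54/112 = 32.3036
Contributions (O − E)²/E:
  (26 − 23.3036)²/23.3036 = 0.3120
  (19 − 21.6964)²/21.6964 = 0.3351
  (32 − 34.6964)²/34.6964 = 0.2095
  (35 − 32.3036)²/32.3036 = 0.2251
χ² = 0.3120 + 0.3351 + 0.2095 + 0.2251 = 1.082
df = (2−1)(2−1) = 1. Since 1.082 < 3.841, fail to reject the null hypothesis of independence at α = 0.05.

1.082; fail to reject H₀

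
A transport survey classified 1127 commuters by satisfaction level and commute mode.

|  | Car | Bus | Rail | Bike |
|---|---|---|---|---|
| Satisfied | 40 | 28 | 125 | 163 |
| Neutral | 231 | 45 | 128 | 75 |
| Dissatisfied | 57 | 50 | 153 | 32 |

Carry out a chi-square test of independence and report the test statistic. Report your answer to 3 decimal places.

Row totals: 356, 479, 292. Column totals: 328, 123, 406, 270. Grand total N = 1127.
Expected counts (row total × column total / N):
  Satisfied, Car: 356×328/1127 = 103.6096
  Satisfied, Bus: 356×123/1127 = 38.8536
  Satisfied, Rail: 356×406/1127 = 128.2484
  Satisfied, Bike: 356×270/1127 = 85.2884
  Neutral, Car: 479×328/1127 = 139.4073
  Neutral, Bus: 479×123/1127 = 52.2777
  Neutral, Rail: 479×406/1127 = 172.5590
  Neutral, Bike: 479×270/1127 = 114.7560
  Dissatisfied, Car: 292×328/1127 = 84.9831
  Dissatisfied, Bus: 292×123/1127 = 31.8687
  Dissatisfied, Rail: 292×406/1127 = 105.1925
  Dissatisfied, Bike: 292×270/1127 = 69.9556
Contributions (O − E)²/E:
  (40 − 103.6096)²/103.6096 = 39.0522
  (28 − 38.8536)²/38.8536 = 3.0319
  (125 − 128.2484)²/128.2484 = 0.0823
  (163 − 85.2884)²/85.2884 = 70.8079
  (231 − 139.4073)²/139.4073 = 60.1778
  (45 − 52.2777)²/52.2777 = 1.0131
  (128 − 172.5590)²/172.5590 = 11.5062
  (75 − 114.7560)²/114.7560 = 13.7730
  (57 − 84.9831)²/84.9831 = 9.2142
  (50 − 31.8687)²/31.8687 = 10.3156
  (153 − 105.1925)²/105.1925 = 21.7274
  (32 − 69.9556)²/69.9556 = 20.5935
χ² = 39.0522 + 3.0319 + 0.0823 + 70.8079 + 60.1778 + 1.0131 + 11.5062 + 13.7730 + 9.2142 + 10.3156 + 21.7274 + 20.5935 = 261.295

261.295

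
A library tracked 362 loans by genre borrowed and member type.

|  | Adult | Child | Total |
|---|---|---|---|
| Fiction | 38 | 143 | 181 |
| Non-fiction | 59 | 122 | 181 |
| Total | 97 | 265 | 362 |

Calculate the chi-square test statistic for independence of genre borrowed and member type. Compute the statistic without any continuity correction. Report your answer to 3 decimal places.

6.211

Grand total N = 362.
Expected counts (row total × column total / N):
  Fiction, Adult: 181×97/362 = 48.5000
  Fiction, Child: 181×265/362 = 132.5000
  Non-fiction, Adult: 181×97/362 = 48.5000
  Non-fiction, Child: 181×265/362 = 132.5000
Contributions (O − E)²/E:
  (38 − 48.5000)²/48.5000 = 2.2732
  (143 − 132.5000)²/132.5000 = 0.8321
  (59 − 48.5000)²/48.5000 = 2.2732
  (122 − 132.5000)²/132.5000 = 0.8321
χ² = 2.2732 + 0.8321 + 2.2732 + 0.8321 = 6.211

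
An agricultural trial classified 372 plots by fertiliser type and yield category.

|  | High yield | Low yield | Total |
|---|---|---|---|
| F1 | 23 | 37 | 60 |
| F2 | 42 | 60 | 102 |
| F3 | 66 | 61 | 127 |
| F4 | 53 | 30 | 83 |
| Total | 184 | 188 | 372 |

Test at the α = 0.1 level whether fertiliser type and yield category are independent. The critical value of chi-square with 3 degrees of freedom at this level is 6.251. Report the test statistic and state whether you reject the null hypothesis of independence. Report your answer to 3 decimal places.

Grand total N = 372.
Expected counts (row total × column total / N):
  F1, High yield: 60×184/372 = 29.6774
  F1, Low yield: 60×188/372 = 30.3226
  F2, High yield: 102×184/372 = 50.4516
  F2, Low yield: 102×188/372 = 51.5484
  F3, High yield: 127×184/372 = 62.8172
  F3, Low yield: 127×188/372 = 64.1828
  F4, High yield: 83×184/372 = 41.0538
  F4, Low yield: 83×188/372 = 41.9462
Contributions (O − E)²/E:
  (23 − 29.6774)²/29.6774 = 1.5024
  (37 − 30.3226)²/30.3226 = 1.4704
  (42 − 50.4516)²/50.4516 = 1.4158
  (60 − 51.5484)²/51.5484 = 1.3857
  (66 − 62.8172)²/62.8172 = 0.1613
  (61 − 64.1828)²/64.1828 = 0.1578
  (53 − 41.0538)²/41.0538 = 3.4762
  (30 − 41.9462)²/41.9462 = 3.4023
χ² = 1.5024 + 1.4704 + 1.4158 + 1.3857 + 0.1613 + 0.1578 + 3.4762 + 3.4023 = 12.972
df = (4−1)(2−1) = 3. Since 12.972 > 6.251, reject the null hypothesis of independence at α = 0.1.

12.972; reject H₀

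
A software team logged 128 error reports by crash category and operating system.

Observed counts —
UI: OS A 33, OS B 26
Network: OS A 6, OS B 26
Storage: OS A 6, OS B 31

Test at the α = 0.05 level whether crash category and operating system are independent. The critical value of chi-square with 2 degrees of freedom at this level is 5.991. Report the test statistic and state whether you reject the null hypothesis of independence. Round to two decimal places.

Row totals: 59, 32, 37. Column totals: 45, 83. Grand total N = 128.
Expected counts (row total × column total / N):
  UI, OS A: 59×45/128 = 20.742
  UI, OS B: 59×83/128 = 38.258
  Network, OS A: 32×45/128 = 11.250
  Network, OS B: 32×83/128 = 20.750
  Storage, OS A: 37×45/128 = 13.008
  Storage, OS B: 37×83/128 = 23.992
Contributions (O − E)²/E:
  (33 − 20.742)²/20.742 = 7.2442
  (26 − 38.258)²/38.258 = 3.9275
  (6 − 11.250)²/11.250 = 2.4500
  (26 − 20.750)²/20.750 = 1.3283
  (6 − 13.008)²/13.008 = 3.7755
  (31 − 23.992)²/23.992 = 2.0470
χ² = 7.2442 + 3.9275 + 2.4500 + 1.3283 + 3.7755 + 2.0470 = 20.77
df = (3−1)(2−1) = 2. Since 20.77 > 5.991, reject the null hypothesis of independence at α = 0.05.

20.77; reject H₀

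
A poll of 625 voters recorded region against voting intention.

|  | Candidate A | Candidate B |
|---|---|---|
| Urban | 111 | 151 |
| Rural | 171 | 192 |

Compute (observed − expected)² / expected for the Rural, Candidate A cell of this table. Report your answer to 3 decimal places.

0.318

Row total (Rural) = 363; column total (Candidate A) = 282; N = 625.
Expected count E = 363 × 282 / 625 = 163.7856.
Contribution = (O − E)²/E = (171 − 163.7856)² / 163.7856 = 0.318.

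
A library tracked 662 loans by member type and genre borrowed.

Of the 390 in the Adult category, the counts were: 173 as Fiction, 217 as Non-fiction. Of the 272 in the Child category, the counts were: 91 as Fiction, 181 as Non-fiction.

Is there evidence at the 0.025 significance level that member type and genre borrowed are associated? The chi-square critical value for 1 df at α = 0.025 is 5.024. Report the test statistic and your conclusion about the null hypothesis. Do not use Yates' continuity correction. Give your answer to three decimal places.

7.945; reject H₀

Row totals: 390, 272. Column totals: 264, 398. Grand total N = 662.
Expected counts (row total × column total / N):
  Adult, Fiction: 390×264/662 = 155.5287
  Adult, Non-fiction: 390×398/662 = 234.4713
  Child, Fiction: 272×264/662 = 108.4713
  Child, Non-fiction: 272×398/662 = 163.5287
Contributions (O − E)²/E:
  (173 − 155.5287)²/155.5287 = 1.9626
  (217 − 234.4713)²/234.4713 = 1.3018
  (91 − 108.4713)²/108.4713 = 2.8141
  (181 − 163.5287)²/163.5287 = 1.8666
χ² = 1.9626 + 1.3018 + 2.8141 + 1.8666 = 7.945
df = (2−1)(2−1) = 1. Since 7.945 > 5.024, reject the null hypothesis of independence at α = 0.025.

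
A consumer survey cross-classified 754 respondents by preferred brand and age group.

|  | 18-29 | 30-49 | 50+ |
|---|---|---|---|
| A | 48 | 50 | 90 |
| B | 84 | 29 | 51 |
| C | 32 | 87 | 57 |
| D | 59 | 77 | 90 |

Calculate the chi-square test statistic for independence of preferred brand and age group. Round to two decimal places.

Row totals: 188, 164, 176, 226. Column totals: 223, 243, 288. Grand total N = 754.
Expected counts (row total × column total / N):
  A, 18-29: 188×223/754 = 55.602
  A, 30-49: 188×243/754 = 60.589
  A, 50+: 188×288/754 = 71.809
  B, 18-29: 164×223/754 = 48.504
  B, 30-49: 164×243/754 = 52.854
  B, 50+: 164×288/754 = 62.642
  C, 18-29: 176×223/754 = 52.053
  C, 30-49: 176×243/754 = 56.721
  C, 50+: 176×288/754 = 67.225
  D, 18-29: 226×223/754 = 66.841
  D, 30-49: 226×243/754 = 72.836
  D, 50+: 226×288/754 = 86.324
Contributions (O − E)²/E:
  (48 − 55.602)²/55.602 = 1.0394
  (50 − 60.589)²/60.589 = 1.8506
  (90 − 71.809)²/71.809 = 4.6082
  (84 − 48.504)²/48.504 = 25.9765
  (29 − 52.854)²/52.854 = 10.7658
  (51 − 62.642)²/62.642 = 2.1637
  (32 − 52.053)²/52.053 = 7.7253
  (87 − 56.721)²/56.721 = 16.1636
  (57 − 67.225)²/67.225 = 1.5552
  (59 − 66.841)²/66.841 = 0.9198
  (77 − 72.836)²/72.836 = 0.2381
  (90 − 86.324)²/86.324 = 0.1565
χ² = 1.0394 + 1.8506 + 4.6082 + 25.9765 + 10.7658 + 2.1637 + 7.7253 + 16.1636 + 1.5552 + 0.9198 + 0.2381 + 0.1565 = 73.16

73.16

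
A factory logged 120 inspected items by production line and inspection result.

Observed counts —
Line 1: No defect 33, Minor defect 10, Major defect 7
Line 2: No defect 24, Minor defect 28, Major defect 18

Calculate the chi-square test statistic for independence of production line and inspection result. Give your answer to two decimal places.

Row totals: 50, 70. Column totals: 57, 38, 25. Grand total N = 120.
Expected counts (row total × column total / N):
  Line 1, No defect: 50×57/120 = 23.7500
  Line 1, Minor defect: 50×38/120 = 15.8333
  Line 1, Major defect: 50×25/120 = 10.4167
  Line 2, No defect: 70×57/120 = 33.2500
  Line 2, Minor defect: 70×38/120 = 22.1667
  Line 2, Major defect: 70×25/120 = 14.5833
Contributions (O − E)²/E:
  (33 − 23.7500)²/23.7500 = 3.6026
  (10 − 15.8333)²/15.8333 = 2.1491
  (7 − 10.4167)²/10.4167 = 1.1207
  (24 − 33.2500)²/33.2500 = 2.5733
  (28 − 22.1667)²/22.1667 = 1.5351
  (18 − 14.5833)²/14.5833 = 0.8005
χ² = 3.6026 + 2.1491 + 1.1207 + 2.5733 + 1.5351 + 0.8005 = 11.78

11.78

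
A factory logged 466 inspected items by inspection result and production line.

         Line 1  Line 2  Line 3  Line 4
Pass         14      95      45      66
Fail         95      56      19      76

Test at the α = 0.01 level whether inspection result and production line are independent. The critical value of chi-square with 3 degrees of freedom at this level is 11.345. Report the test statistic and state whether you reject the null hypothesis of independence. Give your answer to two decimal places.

80.33; reject H₀

Row totals: 220, 246. Column totals: 109, 151, 64, 142. Grand total N = 466.
Expected counts (row total × column total / N):
  Pass, Line 1: 220×109/466 = 51.4592
  Pass, Line 2: 220×151/466 = 71.2876
  Pass, Line 3: 220×64/466 = 30.2146
  Pass, Line 4: 220×142/466 = 67.0386
  Fail, Line 1: 246×109/466 = 57.5408
  Fail, Line 2: 246×151/466 = 79.7124
  Fail, Line 3: 246×64/466 = 33.7854
  Fail, Line 4: 246×142/466 = 74.9614
Contributions (O − E)²/E:
  (14 − 51.4592)²/51.4592 = 27.2680
  (95 − 71.2876)²/71.2876 = 7.8875
  (45 − 30.2146)²/30.2146 = 7.2352
  (66 − 67.0386)²/67.0386 = 0.0161
  (95 − 57.5408)²/57.5408 = 24.3860
  (56 − 79.7124)²/79.7124 = 7.0538
  (19 − 33.7854)²/33.7854 = 6.4705
  (76 − 74.9614)²/74.9614 = 0.0144
χ² = 27.2680 + 7.8875 + 7.2352 + 0.0161 + 24.3860 + 7.0538 + 6.4705 + 0.0144 = 80.33
df = (2−1)(4−1) = 3. Since 80.33 > 11.345, reject the null hypothesis of independence at α = 0.01.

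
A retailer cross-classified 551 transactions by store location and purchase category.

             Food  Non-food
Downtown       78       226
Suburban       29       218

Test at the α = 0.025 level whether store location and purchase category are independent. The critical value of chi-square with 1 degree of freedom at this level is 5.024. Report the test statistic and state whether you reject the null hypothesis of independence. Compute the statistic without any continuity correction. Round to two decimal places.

Row totals: 304, 247. Column totals: 107, 444. Grand total N = 551.
Expected counts (row total × column total / N):
  Downtown, Food: 304×107/551 = 59.034
  Downtown, Non-food: 304×444/551 = 244.966
  Suburban, Food: 247×107/551 = 47.966
  Suburban, Non-food: 247×444/551 = 199.034
Contributions (O − E)²/E:
  (78 − 59.034)²/59.034 = 6.0933
  (226 − 244.966)²/244.966 = 1.4684
  (29 − 47.966)²/47.966 = 7.4993
  (218 − 199.034)²/199.034 = 1.8073
χ² = 6.0933 + 1.4684 + 7.4993 + 1.8073 = 16.87
df = (2−1)(2−1) = 1. Since 16.87 > 5.024, reject the null hypothesis of independence at α = 0.025.

16.87; reject H₀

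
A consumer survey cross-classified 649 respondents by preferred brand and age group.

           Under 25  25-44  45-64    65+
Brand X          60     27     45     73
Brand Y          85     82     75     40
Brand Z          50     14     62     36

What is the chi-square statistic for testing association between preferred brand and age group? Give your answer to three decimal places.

60.790

Row totals: 205, 282, 162. Column totals: 195, 123, 182, 149. Grand total N = 649.
Expected counts (row total × column total / N):
  Brand X, Under 25: 205×195/649 = 61.5948
  Brand X, 25-44: 205×123/649 = 38.8521
  Brand X, 45-64: 205×182/649 = 57.4884
  Brand X, 65+: 205×149/649 = 47.0647
  Brand Y, Under 25: 282×195/649 = 84.7304
  Brand Y, 25-44: 282×123/649 = 53.4453
  Brand Y, 45-64: 282×182/649 = 79.0817
  Brand Y, 65+: 282×149/649 = 64.7427
  Brand Z, Under 25: 162×195/649 = 48.6749
  Brand Z, 25-44: 162×123/649 = 30.7026
  Brand Z, 45-64: 162×182/649 = 45.4299
  Brand Z, 65+: 162×149/649 = 37.1926
Contributions (O − E)²/E:
  (60 − 61.5948)²/61.5948 = 0.0413
  (27 − 38.8521)²/38.8521 = 3.6156
  (45 − 57.4884)²/57.4884 = 2.7129
  (73 − 47.0647)²/47.0647 = 14.2918
  (85 − 84.7304)²/84.7304 = 0.0009
  (82 − 53.4453)²/53.4453 = 15.2562
  (75 − 79.0817)²/79.0817 = 0.2107
  (40 − 64.7427)²/64.7427 = 9.4559
  (50 − 48.6749)²/48.6749 = 0.0361
  (14 − 30.7026)²/30.7026 = 9.0864
  (62 − 45.4299)²/45.4299 = 6.0438
  (36 − 37.1926)²/37.1926 = 0.0382
χ² = 0.0413 + 3.6156 + 2.7129 + 14.2918 + 0.0009 + 15.2562 + 0.2107 + 9.4559 + 0.0361 + 9.0864 + 6.0438 + 0.0382 = 60.790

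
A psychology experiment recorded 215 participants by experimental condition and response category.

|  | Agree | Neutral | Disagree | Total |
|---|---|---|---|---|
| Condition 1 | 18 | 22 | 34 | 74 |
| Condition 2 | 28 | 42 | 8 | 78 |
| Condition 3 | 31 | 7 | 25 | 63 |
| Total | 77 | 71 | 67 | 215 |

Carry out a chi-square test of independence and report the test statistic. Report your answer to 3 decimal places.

Grand total N = 215.
Expected counts (row total × column total / N):
  Condition 1, Agree: 74×77/215 = 26.5023
  Condition 1, Neutral: 74×71/215 = 24.4372
  Condition 1, Disagree: 74×67/215 = 23.0605
  Condition 2, Agree: 78×77/215 = 27.9349
  Condition 2, Neutral: 78×71/215 = 25.7581
  Condition 2, Disagree: 78×67/215 = 24.3070
  Condition 3, Agree: 63×77/215 = 22.5628
  Condition 3, Neutral: 63×71/215 = 20.8047
  Condition 3, Disagree: 63×67/215 = 19.6326
Contributions (O − E)²/E:
  (18 − 26.5023)²/26.5023 = 2.7277
  (22 − 24.4372)²/24.4372 = 0.2431
  (34 − 23.0605)²/23.0605 = 5.1895
  (28 − 27.9349)²/27.9349 = 0.0002
  (42 − 25.7581)²/25.7581 = 10.2414
  (8 − 24.3070)²/24.3070 = 10.9400
  (31 − 22.5628)²/22.5628 = 3.1550
  (7 − 20.8047)²/20.8047 = 9.1599
  (25 − 19.6326)²/19.6326 = 1.4674
χ² = 2.7277 + 0.2431 + 5.1895 + 0.0002 + 10.2414 + 10.9400 + 3.1550 + 9.1599 + 1.4674 = 43.124

43.124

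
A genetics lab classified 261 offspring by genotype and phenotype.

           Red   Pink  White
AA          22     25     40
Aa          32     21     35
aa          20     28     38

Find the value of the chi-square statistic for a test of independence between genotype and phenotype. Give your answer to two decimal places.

Row totals: 87, 88, 86. Column totals: 74, 74, 113. Grand total N = 261.
Expected counts (row total × column total / N):
  AA, Red: 87×74/261 = 24.667
  AA, Pink: 87×74/261 = 24.667
  AA, White: 87×113/261 = 37.667
  Aa, Red: 88×74/261 = 24.950
  Aa, Pink: 88×74/261 = 24.950
  Aa, White: 88×113/261 = 38.100
  aa, Red: 86×74/261 = 24.383
  aa, Pink: 86×74/261 = 24.383
  aa, White: 86×113/261 = 37.234
Contributions (O − E)²/E:
  (22 − 24.667)²/24.667 = 0.2884
  (25 − 24.667)²/24.667 = 0.0045
  (40 − 37.667)²/37.667 = 0.1445
  (32 − 24.950)²/24.950 = 1.9921
  (21 − 24.950)²/24.950 = 0.6254
  (35 − 38.100)²/38.100 = 0.2522
  (20 − 24.383)²/24.383 = 0.7879
  (28 − 24.383)²/24.383 = 0.5365
  (38 − 37.234)²/37.234 = 0.0158
χ² = 0.2884 + 0.0045 + 0.1445 + 1.9921 + 0.6254 + 0.2522 + 0.7879 + 0.5365 + 0.0158 = 4.65

4.65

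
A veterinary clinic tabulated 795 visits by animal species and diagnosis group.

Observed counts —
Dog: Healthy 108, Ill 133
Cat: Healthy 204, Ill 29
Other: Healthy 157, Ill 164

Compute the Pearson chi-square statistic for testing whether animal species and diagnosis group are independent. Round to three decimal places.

112.088

Row totals: 241, 233, 321. Column totals: 469, 326. Grand total N = 795.
Expected counts (row total × column total / N):
  Dog, Healthy: 241×469/795 = 142.17484
  Dog, Ill: 241×326/795 = 98.82516
  Cat, Healthy: 233×469/795 = 137.45535
  Cat, Ill: 233×326/795 = 95.54465
  Other, Healthy: 321×469/795 = 189.36981
  Other, Ill: 321×326/795 = 131.63019
Contributions (O − E)²/E:
  (108 − 142.17484)²/142.17484 = 8.2147
  (133 − 98.82516)²/98.82516 = 11.8180
  (204 − 137.45535)²/137.45535 = 32.2155
  (29 − 95.54465)²/95.54465 = 46.3468
  (157 − 189.36981)²/189.36981 = 5.5331
  (164 − 131.63019)²/131.63019 = 7.9602
χ² = 8.2147 + 11.8180 + 32.2155 + 46.3468 + 5.5331 + 7.9602 = 112.088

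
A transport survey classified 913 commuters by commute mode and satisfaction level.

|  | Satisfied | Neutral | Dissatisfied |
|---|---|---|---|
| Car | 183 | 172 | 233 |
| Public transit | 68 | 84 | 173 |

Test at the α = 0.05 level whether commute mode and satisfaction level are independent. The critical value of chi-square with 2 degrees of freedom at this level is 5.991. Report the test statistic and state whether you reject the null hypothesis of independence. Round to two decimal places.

Row totals: 588, 325. Column totals: 251, 256, 406. Grand total N = 913.
Expected counts (row total × column total / N):
  Car, Satisfied: 588×251/913 = 161.652
  Car, Neutral: 588×256/913 = 164.872
  Car, Dissatisfied: 588×406/913 = 261.476
  Public transit, Satisfied: 325×251/913 = 89.348
  Public transit, Neutral: 325×256/913 = 91.128
  Public transit, Dissatisfied: 325×406/913 = 144.524
Contributions (O − E)²/E:
  (183 − 161.652)²/161.652 = 2.8192
  (172 − 164.872)²/164.872 = 0.3082
  (233 − 261.476)²/261.476 = 3.1012
  (68 − 89.348)²/89.348 = 5.1007
  (84 − 91.128)²/91.128 = 0.5575
  (173 − 144.524)²/144.524 = 5.6107
χ² = 2.8192 + 0.3082 + 3.1012 + 5.1007 + 0.5575 + 5.6107 = 17.50
df = (2−1)(3−1) = 2. Since 17.50 > 5.991, reject the null hypothesis of independence at α = 0.05.

17.50; reject H₀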